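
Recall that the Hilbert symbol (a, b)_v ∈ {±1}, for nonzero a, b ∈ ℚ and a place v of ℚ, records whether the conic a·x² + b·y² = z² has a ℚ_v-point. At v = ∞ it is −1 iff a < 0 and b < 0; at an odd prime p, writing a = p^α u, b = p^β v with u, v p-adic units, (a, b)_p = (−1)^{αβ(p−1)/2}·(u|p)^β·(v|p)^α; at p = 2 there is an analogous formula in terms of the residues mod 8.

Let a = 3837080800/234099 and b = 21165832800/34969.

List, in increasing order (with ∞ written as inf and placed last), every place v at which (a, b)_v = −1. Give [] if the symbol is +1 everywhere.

[23, 31]

Mod squares: a ≡ 189658, b ≡ 6118. Check v ∈ {∞, 2, 3, 5, 7, 11, 17, 19, 23, 31, 37}.
v=3: a=3^-2·(≡1), b=3^2·(≡1) mod 3; (1|3)=+1, (1|3)=+1; (−1)^{-2·2·1}·(+1)^2·(+1)^-2 = +1.
v=31: a=31^3·(≡29), b=31^2·(≡13) mod 31; (29|31)=-1, (13|31)=-1; (−1)^{3·2·15}·(-1)^2·(-1)^3 = -1.
v=2: v_2(a)=5, v_2(b)=5; units ≡ 5, 3 (mod 8); ε·ε+αω+βω = 0·1+5·1+5·1 ≡ 0  ⇒  (a,b)_2 = +1.
v=11: a=11^0·(≡10), b=11^-2·(≡8) mod 11; (10|11)=-1, (8|11)=-1; (−1)^{0·-2·5}·(-1)^-2·(-1)^0 = +1.
v=5: a=5^2·(≡3), b=5^2·(≡3) mod 5; (3|5)=-1, (3|5)=-1; (−1)^{2·2·2}·(-1)^2·(-1)^2 = +1.
v=19: a=19^-1·(≡17), b=19^1·(≡8) mod 19; (17|19)=+1, (8|19)=-1; (−1)^{-1·1·9}·(+1)^1·(-1)^-1 = +1.
v=∞: 189658 > 0 and 6118 > 0  ⇒  (a,b)_∞ = +1.
v=17: a=17^0·(≡10), b=17^-2·(≡2) mod 17; (10|17)=-1, (2|17)=+1; (−1)^{0·-2·8}·(-1)^-2·(+1)^0 = +1.
v=7: a=7^1·(≡2), b=7^1·(≡6) mod 7; (2|7)=+1, (6|7)=-1; (−1)^{1·1·3}·(+1)^1·(-1)^1 = +1.
v=37: a=37^-2·(≡4), b=37^0·(≡29) mod 37; (4|37)=+1, (29|37)=-1; (−1)^{-2·0·18}·(+1)^0·(-1)^-2 = +1.
v=23: a=23^1·(≡4), b=23^1·(≡13) mod 23; (4|23)=+1, (13|23)=+1; (−1)^{1·1·11}·(+1)^1·(+1)^1 = -1.
(189658, 6118 / ℚ) ramifies at {23, 31}: a division algebra.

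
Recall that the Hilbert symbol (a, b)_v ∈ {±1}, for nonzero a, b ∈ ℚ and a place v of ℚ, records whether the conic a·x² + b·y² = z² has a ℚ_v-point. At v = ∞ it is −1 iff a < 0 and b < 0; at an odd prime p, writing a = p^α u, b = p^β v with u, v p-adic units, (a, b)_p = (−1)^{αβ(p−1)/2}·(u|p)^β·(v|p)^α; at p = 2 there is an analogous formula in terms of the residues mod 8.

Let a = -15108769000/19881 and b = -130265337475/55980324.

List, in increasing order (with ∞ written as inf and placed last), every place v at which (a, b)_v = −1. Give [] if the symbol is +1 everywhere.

(a, b) ≡ (-10, -91) mod (ℚ^×)²; places V = {2, 3, 5, 7, 13, 23, 29, 43, 47, ∞}.
(a,b)_2: α=3, β=-2; u≡3, v≡5 (mod 8); ε(u)ε(v)=1·0, αω(v)=3·1, βω(u)=-2·1; sum ≡ 1  ⇒  -1.
(a,b)_13: α=4, u≡12; β=1, v≡2 (mod 13); (12|13)=+1, (2|13)=-1; sign (−1)^0·+1^1·-1^4 = +1.
(a,b)_23: α=2, u≡1; β=2, v≡2 (mod 23); (1|23)=+1, (2|23)=+1; sign (−1)^0·+1^2·+1^2 = +1.
(a,b)_∞: sgn(-10)=−, sgn(-91)=−, so -1.
(a,b)_5: α=3, u≡3; β=2, v≡4 (mod 5); (3|5)=-1, (4|5)=+1; sign (−1)^0·-1^2·+1^3 = +1.
(a,b)_3: α=-2, u≡2; β=-2, v≡2 (mod 3); (2|3)=-1, (2|3)=-1; sign (−1)^0·-1^-2·-1^-2 = +1.
(a,b)_29: α=0, u≡10; β=-2, v≡20 (mod 29); (10|29)=-1, (20|29)=+1; sign (−1)^0·-1^-2·+1^0 = +1.
(a,b)_47: α=-2, u≡25; β=2, v≡17 (mod 47); (25|47)=+1, (17|47)=+1; sign (−1)^0·+1^2·+1^-2 = +1.
(a,b)_43: α=0, u≡26; β=-2, v≡1 (mod 43); (26|43)=-1, (1|43)=+1; sign (−1)^0·-1^-2·+1^0 = +1.
(a,b)_7: α=0, u≡4; β=3, v≡1 (mod 7); (4|7)=+1, (1|7)=+1; sign (−1)^0·+1^3·+1^0 = +1.
|Ram(-10, -91)| = 2, even; anisotropic at {2, ∞}.

[2, inf]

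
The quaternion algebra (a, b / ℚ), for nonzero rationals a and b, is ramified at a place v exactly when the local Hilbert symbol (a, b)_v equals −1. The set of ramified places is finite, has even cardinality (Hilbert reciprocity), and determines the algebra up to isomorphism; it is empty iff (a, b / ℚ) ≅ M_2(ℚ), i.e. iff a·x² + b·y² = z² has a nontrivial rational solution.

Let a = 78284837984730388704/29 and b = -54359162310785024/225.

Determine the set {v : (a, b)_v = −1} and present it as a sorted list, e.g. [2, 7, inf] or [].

Mod squares: a ≡ 84854, b ≡ -14. Check v ∈ {∞, 2, 3, 5, 7, 11, 19, 29}.
v=7: a=7^5·(≡6), b=7^3·(≡3) mod 7; (6|7)=-1, (3|7)=-1; (−1)^{5·3·3}·(-1)^3·(-1)^5 = -1.
v=5: a=5^0·(≡1), b=5^-2·(≡4) mod 5; (1|5)=+1, (4|5)=+1; (−1)^{0·-2·2}·(+1)^-2·(+1)^0 = +1.
v=19: a=19^3·(≡9), b=19^2·(≡16) mod 19; (9|19)=+1, (16|19)=+1; (−1)^{3·2·9}·(+1)^2·(+1)^3 = +1.
v=2: v_2(a)=5, v_2(b)=11; units ≡ 3, 1 (mod 8); ε·ε+αω+βω = 1·0+5·0+11·1 ≡ 1  ⇒  (a,b)_2 = -1.
v=11: a=11^9·(≡3), b=11^8·(≡6) mod 11; (3|11)=+1, (6|11)=-1; (−1)^{9·8·5}·(+1)^8·(-1)^9 = -1.
v=3: a=3^2·(≡2), b=3^-2·(≡1) mod 3; (2|3)=-1, (1|3)=+1; (−1)^{2·-2·1}·(-1)^-2·(+1)^2 = +1.
v=∞: 84854 > 0 and -14 < 0  ⇒  (a,b)_∞ = +1.
v=29: a=29^-1·(≡26), b=29^0·(≡2) mod 29; (26|29)=-1, (2|29)=-1; (−1)^{-1·0·14}·(-1)^0·(-1)^-1 = -1.
Ram(84854, -14) = {2, 7, 11, 29}; no ℚ_2-point on the conic.

[2, 7, 11, 29]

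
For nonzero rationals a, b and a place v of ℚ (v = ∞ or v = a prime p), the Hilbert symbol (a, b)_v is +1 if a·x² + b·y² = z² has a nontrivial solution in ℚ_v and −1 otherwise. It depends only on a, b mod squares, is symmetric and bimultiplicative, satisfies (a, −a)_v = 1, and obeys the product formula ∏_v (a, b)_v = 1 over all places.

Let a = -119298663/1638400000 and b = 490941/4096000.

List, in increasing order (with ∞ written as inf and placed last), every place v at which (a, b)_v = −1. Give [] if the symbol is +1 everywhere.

Mod squares: a ≡ -181830, b ≡ 60610. Check v ∈ {∞, 2, 3, 5, 11, 19, 29}.
v=11: a=11^1·(≡3), b=11^1·(≡10) mod 11; (3|11)=+1, (10|11)=-1; (−1)^{1·1·5}·(+1)^1·(-1)^1 = +1.
v=19: a=19^1·(≡4), b=19^1·(≡1) mod 19; (4|19)=+1, (1|19)=+1; (−1)^{1·1·9}·(+1)^1·(+1)^1 = -1.
v=3: a=3^9·(≡2), b=3^4·(≡1) mod 3; (2|3)=-1, (1|3)=+1; (−1)^{9·4·1}·(-1)^4·(+1)^9 = +1.
v=∞: -181830 < 0 and 60610 > 0  ⇒  (a,b)_∞ = +1.
v=29: a=29^1·(≡23), b=29^1·(≡2) mod 29; (23|29)=+1, (2|29)=-1; (−1)^{1·1·14}·(+1)^1·(-1)^1 = -1.
v=5: a=5^-5·(≡4), b=5^-3·(≡2) mod 5; (4|5)=+1, (2|5)=-1; (−1)^{-5·-3·2}·(+1)^-3·(-1)^-5 = -1.
v=2: v_2(a)=-19, v_2(b)=-15; units ≡ 5, 1 (mod 8); ε·ε+αω+βω = 0·0+-19·0+-15·1 ≡ 1  ⇒  (a,b)_2 = -1.
Ram(-181830, 60610) = {2, 5, 19, 29}; no ℚ_2-point on the conic.

[2, 5, 19, 29]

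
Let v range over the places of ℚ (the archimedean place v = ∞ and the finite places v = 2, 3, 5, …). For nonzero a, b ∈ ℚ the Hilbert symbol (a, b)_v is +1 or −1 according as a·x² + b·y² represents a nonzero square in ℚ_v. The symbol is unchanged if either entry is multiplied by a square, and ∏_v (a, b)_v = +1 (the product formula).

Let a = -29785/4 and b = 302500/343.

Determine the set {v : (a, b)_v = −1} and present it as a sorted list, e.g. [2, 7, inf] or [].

[2, 5, 7, 23]

(a, b) ≡ (-29785, 7) mod (ℚ^×)²; places V = {2, 5, 7, 11, 23, 37, ∞}.
(a,b)_23: α=1, u≡4; β=0, v≡21 (mod 23); (4|23)=+1, (21|23)=-1; sign (−1)^0·+1^0·-1^1 = -1.
(a,b)_∞: sgn(-29785)=−, sgn(7)=+, so +1.
(a,b)_5: α=1, u≡2; β=4, v≡3 (mod 5); (2|5)=-1, (3|5)=-1; sign (−1)^0·-1^4·-1^1 = -1.
(a,b)_2: α=-2, β=2; u≡7, v≡7 (mod 8); ε(u)ε(v)=1·1, αω(v)=-2·0, βω(u)=2·0; sum ≡ 1  ⇒  -1.
(a,b)_11: α=0, u≡9; β=2, v≡7 (mod 11); (9|11)=+1, (7|11)=-1; sign (−1)^0·+1^2·-1^0 = +1.
(a,b)_37: α=1, u≡30; β=0, v≡21 (mod 37); (30|37)=+1, (21|37)=+1; sign (−1)^0·+1^0·+1^1 = +1.
(a,b)_7: α=1, u≡2; β=-3, v≡2 (mod 7); (2|7)=+1, (2|7)=+1; sign (−1)^1·+1^-3·+1^1 = -1.
|Ram(-29785, 7)| = 4, even; anisotropic at {2, 5, 7, 23}.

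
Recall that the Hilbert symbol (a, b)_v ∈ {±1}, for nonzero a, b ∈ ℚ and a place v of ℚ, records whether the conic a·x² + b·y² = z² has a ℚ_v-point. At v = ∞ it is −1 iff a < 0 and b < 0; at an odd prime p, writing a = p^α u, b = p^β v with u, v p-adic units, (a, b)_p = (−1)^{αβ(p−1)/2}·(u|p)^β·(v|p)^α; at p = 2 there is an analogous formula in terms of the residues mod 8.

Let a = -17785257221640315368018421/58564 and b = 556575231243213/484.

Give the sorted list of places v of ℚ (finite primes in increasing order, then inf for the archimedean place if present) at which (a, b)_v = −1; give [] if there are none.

Mod squares: a ≡ -94829, b ≡ 13. Check v ∈ {∞, 2, 3, 7, 11, 13, 19, 23, 31}.
v=23: a=23^7·(≡21), b=23^4·(≡3) mod 23; (21|23)=-1, (3|23)=+1; (−1)^{7·4·11}·(-1)^4·(+1)^7 = +1.
v=11: a=11^-4·(≡8), b=11^-2·(≡7) mod 11; (8|11)=-1, (7|11)=-1; (−1)^{-4·-2·5}·(-1)^-2·(-1)^-4 = +1.
v=2: v_2(a)=-2, v_2(b)=-2; units ≡ 3, 5 (mod 8); ε·ε+αω+βω = 1·0+-2·1+-2·1 ≡ 0  ⇒  (a,b)_2 = +1.
v=13: a=13^2·(≡11), b=13^1·(≡10) mod 13; (11|13)=-1, (10|13)=+1; (−1)^{2·1·6}·(-1)^1·(+1)^2 = -1.
v=∞: -94829 < 0 and 13 > 0  ⇒  (a,b)_∞ = +1.
v=3: a=3^2·(≡1), b=3^2·(≡1) mod 3; (1|3)=+1, (1|3)=+1; (−1)^{2·2·1}·(+1)^2·(+1)^2 = +1.
v=31: a=31^3·(≡1), b=31^2·(≡3) mod 31; (1|31)=+1, (3|31)=-1; (−1)^{3·2·15}·(+1)^2·(-1)^3 = -1.
v=7: a=7^5·(≡5), b=7^2·(≡3) mod 7; (5|7)=-1, (3|7)=-1; (−1)^{5·2·3}·(-1)^2·(-1)^5 = -1.
v=19: a=19^3·(≡11), b=19^2·(≡2) mod 19; (11|19)=+1, (2|19)=-1; (−1)^{3·2·9}·(+1)^2·(-1)^3 = -1.
|Ram(-94829, 13)| = 4, even; anisotropic at {7, 13, 19, 31}.

[7, 13, 19, 31]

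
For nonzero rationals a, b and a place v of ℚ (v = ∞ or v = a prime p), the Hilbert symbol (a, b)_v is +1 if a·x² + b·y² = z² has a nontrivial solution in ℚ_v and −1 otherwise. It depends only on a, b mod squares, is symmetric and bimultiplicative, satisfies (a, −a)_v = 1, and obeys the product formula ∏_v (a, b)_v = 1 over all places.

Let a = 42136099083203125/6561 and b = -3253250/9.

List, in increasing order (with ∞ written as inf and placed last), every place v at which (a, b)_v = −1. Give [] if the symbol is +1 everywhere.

(a, b) ≡ (13, -770) mod (ℚ^×)²; places V = {2, 3, 5, 7, 11, 13, ∞}.
(a,b)_7: α=4, u≡3; β=1, v≡4 (mod 7); (3|7)=-1, (4|7)=+1; sign (−1)^0·-1^1·+1^4 = -1.
(a,b)_3: α=-8, u≡1; β=-2, v≡1 (mod 3); (1|3)=+1, (1|3)=+1; sign (−1)^0·+1^-2·+1^-8 = +1.
(a,b)_2: α=0, β=1; u≡5, v≡7 (mod 8); ε(u)ε(v)=0·1, αω(v)=0·0, βω(u)=1·1; sum ≡ 1  ⇒  -1.
(a,b)_∞: sgn(13)=+, sgn(-770)=−, so +1.
(a,b)_5: α=8, u≡3; β=3, v≡1 (mod 5); (3|5)=-1, (1|5)=+1; sign (−1)^0·-1^3·+1^8 = -1.
(a,b)_13: α=5, u≡4; β=2, v≡9 (mod 13); (4|13)=+1, (9|13)=+1; sign (−1)^0·+1^2·+1^5 = +1.
(a,b)_11: α=2, u≡2; β=1, v≡2 (mod 11); (2|11)=-1, (2|11)=-1; sign (−1)^0·-1^1·-1^2 = -1.
(13, -770 / ℚ) ramifies at {2, 5, 7, 11}: a division algebra.

[2, 5, 7, 11]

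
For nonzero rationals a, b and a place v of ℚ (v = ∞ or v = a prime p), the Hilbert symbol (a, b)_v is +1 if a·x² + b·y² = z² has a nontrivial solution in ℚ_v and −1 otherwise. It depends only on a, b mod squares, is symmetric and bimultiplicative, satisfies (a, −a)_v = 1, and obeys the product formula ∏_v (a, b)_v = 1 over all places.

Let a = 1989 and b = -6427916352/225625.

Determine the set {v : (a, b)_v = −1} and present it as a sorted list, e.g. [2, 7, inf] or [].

[13, 17, 23, 29]

Mod squares: a ≡ 221, b ≡ -7337. Check v ∈ {∞, 2, 3, 5, 11, 13, 17, 19, 23, 29}.
v=29: a=29^0·(≡17), b=29^1·(≡27) mod 29; (17|29)=-1, (27|29)=-1; (−1)^{0·1·14}·(-1)^1·(-1)^0 = -1.
v=∞: 221 > 0 and -7337 < 0  ⇒  (a,b)_∞ = +1.
v=13: a=13^1·(≡10), b=13^2·(≡8) mod 13; (10|13)=+1, (8|13)=-1; (−1)^{1·2·6}·(+1)^2·(-1)^1 = -1.
v=3: a=3^2·(≡2), b=3^4·(≡1) mod 3; (2|3)=-1, (1|3)=+1; (−1)^{2·4·1}·(-1)^4·(+1)^2 = +1.
v=2: v_2(a)=0, v_2(b)=6; units ≡ 5, 7 (mod 8); ε·ε+αω+βω = 0·1+0·0+6·1 ≡ 0  ⇒  (a,b)_2 = +1.
v=11: a=11^0·(≡9), b=11^1·(≡1) mod 11; (9|11)=+1, (1|11)=+1; (−1)^{0·1·5}·(+1)^1·(+1)^0 = +1.
v=17: a=17^1·(≡15), b=17^0·(≡7) mod 17; (15|17)=+1, (7|17)=-1; (−1)^{1·0·8}·(+1)^0·(-1)^1 = -1.
v=19: a=19^0·(≡13), b=19^-2·(≡9) mod 19; (13|19)=-1, (9|19)=+1; (−1)^{0·-2·9}·(-1)^-2·(+1)^0 = +1.
v=5: a=5^0·(≡4), b=5^-4·(≡3) mod 5; (4|5)=+1, (3|5)=-1; (−1)^{0·-4·2}·(+1)^-4·(-1)^0 = +1.
v=23: a=23^0·(≡11), b=23^1·(≡12) mod 23; (11|23)=-1, (12|23)=+1; (−1)^{0·1·11}·(-1)^1·(+1)^0 = -1.
(221, -7337 / ℚ) ramifies at {13, 17, 23, 29}: a division algebra.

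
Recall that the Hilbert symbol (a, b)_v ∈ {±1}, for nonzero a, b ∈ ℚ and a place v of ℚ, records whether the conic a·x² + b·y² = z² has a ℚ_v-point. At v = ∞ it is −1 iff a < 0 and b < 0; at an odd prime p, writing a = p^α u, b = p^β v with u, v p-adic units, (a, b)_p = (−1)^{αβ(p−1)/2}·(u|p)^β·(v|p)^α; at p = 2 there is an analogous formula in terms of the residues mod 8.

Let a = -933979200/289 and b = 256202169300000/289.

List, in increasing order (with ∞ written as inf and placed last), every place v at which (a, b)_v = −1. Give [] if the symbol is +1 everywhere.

[5, 11]

Mod squares: a ≡ -33, b ≡ 1330. Check v ∈ {∞, 2, 3, 5, 7, 11, 17, 19}.
v=5: a=5^2·(≡3), b=5^5·(≡4) mod 5; (3|5)=-1, (4|5)=+1; (−1)^{2·5·2}·(-1)^5·(+1)^2 = -1.
v=17: a=17^-2·(≡1), b=17^-2·(≡8) mod 17; (1|17)=+1, (8|17)=+1; (−1)^{-2·-2·8}·(+1)^-2·(+1)^-2 = +1.
v=2: v_2(a)=6, v_2(b)=5; units ≡ 7, 1 (mod 8); ε·ε+αω+βω = 1·0+6·0+5·0 ≡ 0  ⇒  (a,b)_2 = +1.
v=∞: -33 < 0 and 1330 > 0  ⇒  (a,b)_∞ = +1.
v=11: a=11^1·(≡6), b=11^2·(≡8) mod 11; (6|11)=-1, (8|11)=-1; (−1)^{1·2·5}·(-1)^2·(-1)^1 = -1.
v=19: a=19^2·(≡17), b=19^3·(≡14) mod 19; (17|19)=+1, (14|19)=-1; (−1)^{2·3·9}·(+1)^3·(-1)^2 = +1.
v=7: a=7^2·(≡2), b=7^3·(≡4) mod 7; (2|7)=+1, (4|7)=+1; (−1)^{2·3·3}·(+1)^3·(+1)^2 = +1.
v=3: a=3^1·(≡1), b=3^2·(≡1) mod 3; (1|3)=+1, (1|3)=+1; (−1)^{1·2·1}·(+1)^2·(+1)^1 = +1.
|Ram(-33, 1330)| = 2, even; anisotropic at {5, 11}.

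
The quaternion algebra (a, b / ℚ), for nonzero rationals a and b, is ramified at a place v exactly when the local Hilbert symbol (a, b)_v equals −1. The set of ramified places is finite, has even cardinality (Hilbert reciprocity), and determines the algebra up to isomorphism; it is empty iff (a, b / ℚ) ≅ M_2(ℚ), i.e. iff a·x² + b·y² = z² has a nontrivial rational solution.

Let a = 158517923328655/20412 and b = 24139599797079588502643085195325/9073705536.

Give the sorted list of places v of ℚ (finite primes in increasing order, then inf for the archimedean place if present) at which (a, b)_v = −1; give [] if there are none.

Mod squares: a ≡ 396865, b ≡ 253. Check v ∈ {∞, 2, 3, 5, 7, 11, 17, 19, 23, 29}.
v=7: a=7^-1·(≡4), b=7^-4·(≡2) mod 7; (4|7)=+1, (2|7)=+1; (−1)^{-1·-4·3}·(+1)^-4·(+1)^-1 = +1.
v=11: a=11^4·(≡6), b=11^7·(≡1) mod 11; (6|11)=-1, (1|11)=+1; (−1)^{4·7·5}·(-1)^7·(+1)^4 = -1.
v=29: a=29^1·(≡19), b=29^4·(≡15) mod 29; (19|29)=-1, (15|29)=-1; (−1)^{1·4·14}·(-1)^4·(-1)^1 = -1.
v=17: a=17^1·(≡8), b=17^4·(≡16) mod 17; (8|17)=+1, (16|17)=+1; (−1)^{1·4·8}·(+1)^4·(+1)^1 = +1.
v=∞: 396865 > 0 and 253 > 0  ⇒  (a,b)_∞ = +1.
v=23: a=23^3·(≡15), b=23^5·(≡14) mod 23; (15|23)=-1, (14|23)=-1; (−1)^{3·5·11}·(-1)^5·(-1)^3 = -1.
v=5: a=5^1·(≡3), b=5^2·(≡3) mod 5; (3|5)=-1, (3|5)=-1; (−1)^{1·2·2}·(-1)^2·(-1)^1 = -1.
v=19: a=19^2·(≡15), b=19^4·(≡4) mod 19; (15|19)=-1, (4|19)=+1; (−1)^{2·4·9}·(-1)^4·(+1)^2 = +1.
v=2: v_2(a)=-2, v_2(b)=-6; units ≡ 1, 5 (mod 8); ε·ε+αω+βω = 0·0+-2·1+-6·0 ≡ 0  ⇒  (a,b)_2 = +1.
v=3: a=3^-6·(≡1), b=3^-10·(≡1) mod 3; (1|3)=+1, (1|3)=+1; (−1)^{-6·-10·1}·(+1)^-10·(+1)^-6 = +1.
Ram(396865, 253) = {5, 11, 23, 29}; no ℚ_5-point on the conic.

[5, 11, 23, 29]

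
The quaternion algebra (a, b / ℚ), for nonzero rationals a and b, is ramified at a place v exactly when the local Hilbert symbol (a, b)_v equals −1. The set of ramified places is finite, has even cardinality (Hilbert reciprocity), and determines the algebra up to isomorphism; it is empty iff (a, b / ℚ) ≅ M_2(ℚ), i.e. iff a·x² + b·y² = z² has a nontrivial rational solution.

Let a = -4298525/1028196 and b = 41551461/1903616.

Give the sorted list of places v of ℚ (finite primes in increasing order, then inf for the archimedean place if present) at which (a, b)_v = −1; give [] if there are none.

[2, 29]

Mod squares: a ≡ -29, b ≡ 319. Check v ∈ {∞, 2, 3, 5, 7, 11, 13, 19, 29}.
v=∞: -29 < 0 and 319 > 0  ⇒  (a,b)_∞ = +1.
v=5: a=5^2·(≡4), b=5^0·(≡1) mod 5; (4|5)=+1, (1|5)=+1; (−1)^{2·0·2}·(+1)^0·(+1)^2 = +1.
v=7: a=7^2·(≡6), b=7^2·(≡2) mod 7; (6|7)=-1, (2|7)=+1; (−1)^{2·2·3}·(-1)^2·(+1)^2 = +1.
v=19: a=19^0·(≡17), b=19^2·(≡3) mod 19; (17|19)=+1, (3|19)=-1; (−1)^{0·2·9}·(+1)^2·(-1)^0 = +1.
v=13: a=13^-4·(≡12), b=13^-2·(≡7) mod 13; (12|13)=+1, (7|13)=-1; (−1)^{-4·-2·6}·(+1)^-2·(-1)^-4 = +1.
v=3: a=3^-2·(≡1), b=3^4·(≡1) mod 3; (1|3)=+1, (1|3)=+1; (−1)^{-2·4·1}·(+1)^4·(+1)^-2 = +1.
v=2: v_2(a)=-2, v_2(b)=-10; units ≡ 3, 7 (mod 8); ε·ε+αω+βω = 1·1+-2·0+-10·1 ≡ 1  ⇒  (a,b)_2 = -1.
v=11: a=11^2·(≡4), b=11^-1·(≡7) mod 11; (4|11)=+1, (7|11)=-1; (−1)^{2·-1·5}·(+1)^-1·(-1)^2 = +1.
v=29: a=29^1·(≡23), b=29^1·(≡26) mod 29; (23|29)=+1, (26|29)=-1; (−1)^{1·1·14}·(+1)^1·(-1)^1 = -1.
Ram(-29, 319) = {2, 29}; no ℚ_2-point on the conic.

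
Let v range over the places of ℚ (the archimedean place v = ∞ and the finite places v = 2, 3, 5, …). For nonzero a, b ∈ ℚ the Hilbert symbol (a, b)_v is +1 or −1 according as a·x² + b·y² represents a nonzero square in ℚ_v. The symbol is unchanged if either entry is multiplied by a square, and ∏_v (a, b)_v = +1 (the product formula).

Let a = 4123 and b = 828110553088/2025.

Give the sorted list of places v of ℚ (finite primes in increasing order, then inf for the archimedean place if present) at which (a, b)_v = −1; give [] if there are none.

[7, 13, 19, 31]

(a, b) ≡ (4123, 50543857) mod (ℚ^×)²; places V = {2, 3, 5, 7, 13, 19, 23, 31, 41, ∞}.
(a,b)_41: α=0, u≡23; β=1, v≡11 (mod 41); (23|41)=+1, (11|41)=-1; sign (−1)^0·+1^1·-1^0 = +1.
(a,b)_2: α=0, β=14; u≡3, v≡1 (mod 8); ε(u)ε(v)=1·0, αω(v)=0·0, βω(u)=14·1; sum ≡ 0  ⇒  +1.
(a,b)_19: α=1, u≡8; β=1, v≡14 (mod 19); (8|19)=-1, (14|19)=-1; sign (−1)^1·-1^1·-1^1 = -1.
(a,b)_23: α=0, u≡6; β=1, v≡8 (mod 23); (6|23)=+1, (8|23)=+1; sign (−1)^0·+1^1·+1^0 = +1.
(a,b)_7: α=1, u≡1; β=1, v≡4 (mod 7); (1|7)=+1, (4|7)=+1; sign (−1)^1·+1^1·+1^1 = -1.
(a,b)_5: α=0, u≡3; β=-2, v≡3 (mod 5); (3|5)=-1, (3|5)=-1; sign (−1)^0·-1^-2·-1^0 = +1.
(a,b)_3: α=0, u≡1; β=-4, v≡1 (mod 3); (1|3)=+1, (1|3)=+1; sign (−1)^0·+1^-4·+1^0 = +1.
(a,b)_13: α=0, u≡2; β=1, v≡3 (mod 13); (2|13)=-1, (3|13)=+1; sign (−1)^0·-1^1·+1^0 = -1.
(a,b)_∞: sgn(4123)=+, sgn(50543857)=+, so +1.
(a,b)_31: α=1, u≡9; β=1, v≡28 (mod 31); (9|31)=+1, (28|31)=+1; sign (−1)^1·+1^1·+1^1 = -1.
|Ram(4123, 50543857)| = 4, even; anisotropic at {7, 13, 19, 31}.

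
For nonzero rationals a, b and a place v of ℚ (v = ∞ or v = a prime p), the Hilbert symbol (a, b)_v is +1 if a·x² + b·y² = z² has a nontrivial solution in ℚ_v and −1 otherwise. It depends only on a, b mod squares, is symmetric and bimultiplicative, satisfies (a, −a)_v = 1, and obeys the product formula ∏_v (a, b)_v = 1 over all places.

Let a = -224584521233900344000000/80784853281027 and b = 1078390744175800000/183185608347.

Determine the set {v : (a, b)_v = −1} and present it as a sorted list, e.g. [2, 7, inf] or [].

[5, 17]

(a, b) ≡ (-32538, 8265) mod (ℚ^×)²; places V = {2, 3, 5, 7, 11, 17, 19, 23, 29, 41, ∞}.
(a,b)_5: α=6, u≡2; β=5, v≡3 (mod 5); (2|5)=-1, (3|5)=-1; sign (−1)^0·-1^5·-1^6 = -1.
(a,b)_17: α=3, u≡12; β=2, v≡11 (mod 17); (12|17)=-1, (11|17)=-1; sign (−1)^0·-1^2·-1^3 = -1.
(a,b)_19: α=0, u≡4; β=1, v≡16 (mod 19); (4|19)=+1, (16|19)=+1; sign (−1)^0·+1^1·+1^0 = +1.
(a,b)_23: α=6, u≡21; β=4, v≡12 (mod 23); (21|23)=-1, (12|23)=+1; sign (−1)^0·-1^4·+1^6 = +1.
(a,b)_2: α=9, β=6; u≡3, v≡1 (mod 8); ε(u)ε(v)=1·0, αω(v)=9·0, βω(u)=6·1; sum ≡ 0  ⇒  +1.
(a,b)_29: α=1, u≡24; β=1, v≡9 (mod 29); (24|29)=+1, (9|29)=+1; sign (−1)^0·+1^1·+1^1 = +1.
(a,b)_41: α=-4, u≡10; β=-4, v≡26 (mod 41); (10|41)=+1, (26|41)=-1; sign (−1)^0·+1^-4·-1^-4 = +1.
(a,b)_7: α=-6, u≡3; β=-4, v≡6 (mod 7); (3|7)=-1, (6|7)=-1; sign (−1)^0·-1^-4·-1^-6 = +1.
(a,b)_3: α=-5, u≡2; β=-3, v≡1 (mod 3); (2|3)=-1, (1|3)=+1; sign (−1)^1·-1^-3·+1^-5 = +1.
(a,b)_∞: sgn(-32538)=−, sgn(8265)=+, so +1.
(a,b)_11: α=3, u≡3; β=2, v≡1 (mod 11); (3|11)=+1, (1|11)=+1; sign (−1)^0·+1^2·+1^3 = +1.
|Ram(-32538, 8265)| = 2, even; anisotropic at {5, 17}.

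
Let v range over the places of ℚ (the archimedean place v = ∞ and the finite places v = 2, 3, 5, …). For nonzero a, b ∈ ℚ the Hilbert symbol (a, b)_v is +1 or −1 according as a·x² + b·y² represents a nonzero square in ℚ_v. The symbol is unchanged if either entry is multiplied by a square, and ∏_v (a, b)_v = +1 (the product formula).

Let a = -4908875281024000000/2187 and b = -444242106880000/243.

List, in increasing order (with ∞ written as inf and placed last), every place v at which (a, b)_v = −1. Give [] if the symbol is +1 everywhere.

[2, 3, 19, inf]

Mod squares: a ≡ -16302, b ≡ -10659. Check v ∈ {∞, 2, 3, 5, 11, 13, 17, 19}.
v=∞: -16302 < 0 and -10659 < 0  ⇒  (a,b)_∞ = -1.
v=11: a=11^1·(≡3), b=11^1·(≡10) mod 11; (3|11)=+1, (10|11)=-1; (−1)^{1·1·5}·(+1)^1·(-1)^1 = +1.
v=19: a=19^1·(≡16), b=19^1·(≡1) mod 19; (16|19)=+1, (1|19)=+1; (−1)^{1·1·9}·(+1)^1·(+1)^1 = -1.
v=2: v_2(a)=13, v_2(b)=12; units ≡ 1, 5 (mod 8); ε·ε+αω+βω = 0·0+13·1+12·0 ≡ 1  ⇒  (a,b)_2 = -1.
v=5: a=5^6·(≡2), b=5^4·(≡4) mod 5; (2|5)=-1, (4|5)=+1; (−1)^{6·4·2}·(-1)^4·(+1)^6 = +1.
v=13: a=13^3·(≡6), b=13^2·(≡3) mod 13; (6|13)=-1, (3|13)=+1; (−1)^{3·2·6}·(-1)^2·(+1)^3 = +1.
v=3: a=3^-7·(≡2), b=3^-5·(≡2) mod 3; (2|3)=-1, (2|3)=-1; (−1)^{-7·-5·1}·(-1)^-5·(-1)^-7 = -1.
v=17: a=17^4·(≡15), b=17^3·(≡4) mod 17; (15|17)=+1, (4|17)=+1; (−1)^{4·3·8}·(+1)^3·(+1)^4 = +1.
Ram(-16302, -10659) = {2, 3, 19, ∞}; no ℚ_2-point on the conic.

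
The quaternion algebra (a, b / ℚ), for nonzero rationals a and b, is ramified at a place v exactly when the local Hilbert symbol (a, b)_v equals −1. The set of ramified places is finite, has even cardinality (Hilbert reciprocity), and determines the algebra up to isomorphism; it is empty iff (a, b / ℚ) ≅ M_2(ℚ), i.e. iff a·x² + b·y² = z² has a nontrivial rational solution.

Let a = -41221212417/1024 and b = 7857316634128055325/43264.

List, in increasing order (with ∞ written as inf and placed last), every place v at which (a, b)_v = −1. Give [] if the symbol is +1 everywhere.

[3, 11]

(a, b) ≡ (-33, 77) mod (ℚ^×)²; places V = {2, 3, 5, 7, 11, 13, 17, 29, ∞}.
(a,b)_2: α=-10, β=-8; u≡7, v≡5 (mod 8); ε(u)ε(v)=1·0, αω(v)=-10·1, βω(u)=-8·0; sum ≡ 0  ⇒  +1.
(a,b)_3: α=7, u≡1; β=4, v≡2 (mod 3); (1|3)=+1, (2|3)=-1; sign (−1)^0·+1^4·-1^7 = -1.
(a,b)_11: α=3, u≡8; β=5, v≡2 (mod 11); (8|11)=-1, (2|11)=-1; sign (−1)^1·-1^5·-1^3 = -1.
(a,b)_13: α=0, u≡7; β=-2, v≡4 (mod 13); (7|13)=-1, (4|13)=+1; sign (−1)^0·-1^-2·+1^0 = +1.
(a,b)_5: α=0, u≡2; β=2, v≡2 (mod 5); (2|5)=-1, (2|5)=-1; sign (−1)^0·-1^2·-1^0 = +1.
(a,b)_29: α=0, u≡7; β=2, v≡14 (mod 29); (7|29)=+1, (14|29)=-1; sign (−1)^0·+1^2·-1^0 = +1.
(a,b)_∞: sgn(-33)=−, sgn(77)=+, so +1.
(a,b)_17: α=2, u≡2; β=4, v≡13 (mod 17); (2|17)=+1, (13|17)=+1; sign (−1)^0·+1^4·+1^2 = +1.
(a,b)_7: α=2, u≡4; β=3, v≡4 (mod 7); (4|7)=+1, (4|7)=+1; sign (−1)^0·+1^3·+1^2 = +1.
(-33, 77 / ℚ) ramifies at {3, 11}: a division algebra.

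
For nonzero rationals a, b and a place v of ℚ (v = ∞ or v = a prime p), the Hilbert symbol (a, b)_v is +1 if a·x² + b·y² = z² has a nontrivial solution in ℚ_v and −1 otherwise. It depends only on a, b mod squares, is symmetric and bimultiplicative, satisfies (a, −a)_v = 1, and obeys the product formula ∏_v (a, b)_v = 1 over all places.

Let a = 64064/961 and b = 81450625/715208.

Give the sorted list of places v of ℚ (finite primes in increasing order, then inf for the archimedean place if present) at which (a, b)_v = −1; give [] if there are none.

[11, 13]

(a, b) ≡ (1001, 2) mod (ℚ^×)²; places V = {2, 5, 7, 11, 13, 19, 23, 31, ∞}.
(a,b)_7: α=1, u≡5; β=0, v≡1 (mod 7); (5|7)=-1, (1|7)=+1; sign (−1)^0·-1^0·+1^1 = +1.
(a,b)_2: α=6, β=-3; u≡1, v≡1 (mod 8); ε(u)ε(v)=0·0, αω(v)=6·0, βω(u)=-3·0; sum ≡ 0  ⇒  +1.
(a,b)_31: α=-2, u≡18; β=0, v≡20 (mod 31); (18|31)=+1, (20|31)=+1; sign (−1)^0·+1^0·+1^-2 = +1.
(a,b)_∞: sgn(1001)=+, sgn(2)=+, so +1.
(a,b)_13: α=1, u≡12; β=-2, v≡5 (mod 13); (12|13)=+1, (5|13)=-1; sign (−1)^0·+1^-2·-1^1 = -1.
(a,b)_23: α=0, u≡12; β=-2, v≡16 (mod 23); (12|23)=+1, (16|23)=+1; sign (−1)^0·+1^-2·+1^0 = +1.
(a,b)_19: α=0, u≡10; β=4, v≡15 (mod 19); (10|19)=-1, (15|19)=-1; sign (−1)^0·-1^4·-1^0 = +1.
(a,b)_11: α=1, u≡4; β=0, v≡8 (mod 11); (4|11)=+1, (8|11)=-1; sign (−1)^0·+1^0·-1^1 = -1.
(a,b)_5: α=0, u≡4; β=4, v≡2 (mod 5); (4|5)=+1, (2|5)=-1; sign (−1)^0·+1^4·-1^0 = +1.
Ram(1001, 2) = {11, 13}; no ℚ_11-point on the conic.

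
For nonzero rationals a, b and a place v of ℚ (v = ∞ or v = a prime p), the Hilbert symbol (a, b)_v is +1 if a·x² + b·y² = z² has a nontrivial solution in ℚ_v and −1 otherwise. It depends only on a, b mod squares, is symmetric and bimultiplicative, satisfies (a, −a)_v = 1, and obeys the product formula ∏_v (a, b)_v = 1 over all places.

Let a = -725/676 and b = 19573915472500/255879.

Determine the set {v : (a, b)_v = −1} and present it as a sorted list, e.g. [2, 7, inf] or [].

[2, 17, 37, 41]

(a, b) ≡ (-29, 1005771) mod (ℚ^×)²; places V = {2, 3, 5, 13, 17, 19, 29, 37, 41, ∞}.
(a,b)_29: α=1, u≡23; β=2, v≡23 (mod 29); (23|29)=+1, (23|29)=+1; sign (−1)^0·+1^2·+1^1 = +1.
(a,b)_2: α=-2, β=2; u≡3, v≡3 (mod 8); ε(u)ε(v)=1·1, αω(v)=-2·1, βω(u)=2·1; sum ≡ 1  ⇒  -1.
(a,b)_∞: sgn(-29)=−, sgn(1005771)=+, so +1.
(a,b)_3: α=0, u≡1; β=-9, v≡1 (mod 3); (1|3)=+1, (1|3)=+1; sign (−1)^0·+1^-9·+1^0 = +1.
(a,b)_13: α=-2, u≡4; β=-1, v≡12 (mod 13); (4|13)=+1, (12|13)=+1; sign (−1)^0·+1^-1·+1^-2 = +1.
(a,b)_19: α=0, u≡17; β=2, v≡17 (mod 19); (17|19)=+1, (17|19)=+1; sign (−1)^0·+1^2·+1^0 = +1.
(a,b)_37: α=0, u≡20; β=1, v≡27 (mod 37); (20|37)=-1, (27|37)=+1; sign (−1)^0·-1^1·+1^0 = -1.
(a,b)_41: α=0, u≡15; β=1, v≡13 (mod 41); (15|41)=-1, (13|41)=-1; sign (−1)^0·-1^1·-1^0 = -1.
(a,b)_5: α=2, u≡1; β=4, v≡4 (mod 5); (1|5)=+1, (4|5)=+1; sign (−1)^0·+1^4·+1^2 = +1.
(a,b)_17: α=0, u≡7; β=1, v≡5 (mod 17); (7|17)=-1, (5|17)=-1; sign (−1)^0·-1^1·-1^0 = -1.
(-29, 1005771 / ℚ) ramifies at {2, 17, 37, 41}: a division algebra.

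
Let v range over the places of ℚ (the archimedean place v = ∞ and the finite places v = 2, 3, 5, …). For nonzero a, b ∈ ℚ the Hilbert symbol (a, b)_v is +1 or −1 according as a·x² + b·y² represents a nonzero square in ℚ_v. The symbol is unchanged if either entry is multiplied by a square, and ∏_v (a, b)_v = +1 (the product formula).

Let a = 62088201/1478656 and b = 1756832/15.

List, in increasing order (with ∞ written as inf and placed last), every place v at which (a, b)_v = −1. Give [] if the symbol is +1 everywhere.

Mod squares: a ≡ 161, b ≡ 1647030. Check v ∈ {∞, 2, 3, 5, 7, 11, 19, 23, 31}.
v=23: a=23^3·(≡15), b=23^1·(≡20) mod 23; (15|23)=-1, (20|23)=-1; (−1)^{3·1·11}·(-1)^1·(-1)^3 = -1.
v=7: a=7^1·(≡2), b=7^1·(≡5) mod 7; (2|7)=+1, (5|7)=-1; (−1)^{1·1·3}·(+1)^1·(-1)^1 = +1.
v=11: a=11^0·(≡7), b=11^1·(≡9) mod 11; (7|11)=-1, (9|11)=+1; (−1)^{0·1·5}·(-1)^1·(+1)^0 = -1.
v=31: a=31^0·(≡21), b=31^1·(≡23) mod 31; (21|31)=-1, (23|31)=-1; (−1)^{0·1·15}·(-1)^1·(-1)^0 = -1.
v=2: v_2(a)=-12, v_2(b)=5; units ≡ 1, 3 (mod 8); ε·ε+αω+βω = 0·1+-12·1+5·0 ≡ 0  ⇒  (a,b)_2 = +1.
v=19: a=19^-2·(≡7), b=19^0·(≡15) mod 19; (7|19)=+1, (15|19)=-1; (−1)^{-2·0·9}·(+1)^0·(-1)^-2 = +1.
v=∞: 161 > 0 and 1647030 > 0  ⇒  (a,b)_∞ = +1.
v=3: a=3^6·(≡2), b=3^-1·(≡1) mod 3; (2|3)=-1, (1|3)=+1; (−1)^{6·-1·1}·(-1)^-1·(+1)^6 = -1.
v=5: a=5^0·(≡1), b=5^-1·(≡4) mod 5; (1|5)=+1, (4|5)=+1; (−1)^{0·-1·2}·(+1)^-1·(+1)^0 = +1.
(161, 1647030 / ℚ) ramifies at {3, 11, 23, 31}: a division algebra.

[3, 11, 23, 31]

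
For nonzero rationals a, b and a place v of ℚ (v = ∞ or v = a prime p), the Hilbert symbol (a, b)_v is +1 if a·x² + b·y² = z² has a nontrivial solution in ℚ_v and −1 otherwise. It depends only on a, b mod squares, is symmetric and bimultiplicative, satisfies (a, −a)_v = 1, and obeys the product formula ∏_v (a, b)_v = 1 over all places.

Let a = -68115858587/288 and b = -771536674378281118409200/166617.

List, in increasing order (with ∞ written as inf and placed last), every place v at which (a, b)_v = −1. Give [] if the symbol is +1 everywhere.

[23, inf]

Mod squares: a ≡ -41446, b ≡ -119. Check v ∈ {∞, 2, 3, 5, 7, 11, 17, 23, 29, 37, 53}.
v=37: a=37^2·(≡17), b=37^4·(≡29) mod 37; (17|37)=-1, (29|37)=-1; (−1)^{2·4·18}·(-1)^4·(-1)^2 = +1.
v=29: a=29^0·(≡13), b=29^2·(≡18) mod 29; (13|29)=+1, (18|29)=-1; (−1)^{0·2·14}·(+1)^2·(-1)^0 = +1.
v=∞: -41446 < 0 and -119 < 0  ⇒  (a,b)_∞ = -1.
v=2: v_2(a)=-5, v_2(b)=4; units ≡ 5, 1 (mod 8); ε·ε+αω+βω = 0·0+-5·0+4·1 ≡ 0  ⇒  (a,b)_2 = +1.
v=17: a=17^1·(≡7), b=17^-1·(≡12) mod 17; (7|17)=-1, (12|17)=-1; (−1)^{1·-1·8}·(-1)^-1·(-1)^1 = +1.
v=3: a=3^-2·(≡2), b=3^-4·(≡1) mod 3; (2|3)=-1, (1|3)=+1; (−1)^{-2·-4·1}·(-1)^-4·(+1)^-2 = +1.
v=7: a=7^4·(≡2), b=7^7·(≡4) mod 7; (2|7)=+1, (4|7)=+1; (−1)^{4·7·3}·(+1)^7·(+1)^4 = +1.
v=23: a=23^1·(≡10), b=23^2·(≡10) mod 23; (10|23)=-1, (10|23)=-1; (−1)^{1·2·11}·(-1)^2·(-1)^1 = -1.
v=5: a=5^0·(≡1), b=5^2·(≡1) mod 5; (1|5)=+1, (1|5)=+1; (−1)^{0·2·2}·(+1)^2·(+1)^0 = +1.
v=11: a=11^0·(≡2), b=11^-2·(≡6) mod 11; (2|11)=-1, (6|11)=-1; (−1)^{0·-2·5}·(-1)^-2·(-1)^0 = +1.
v=53: a=53^1·(≡10), b=53^2·(≡11) mod 53; (10|53)=+1, (11|53)=+1; (−1)^{1·2·26}·(+1)^2·(+1)^1 = +1.
|Ram(-41446, -119)| = 2, even; anisotropic at {23, ∞}.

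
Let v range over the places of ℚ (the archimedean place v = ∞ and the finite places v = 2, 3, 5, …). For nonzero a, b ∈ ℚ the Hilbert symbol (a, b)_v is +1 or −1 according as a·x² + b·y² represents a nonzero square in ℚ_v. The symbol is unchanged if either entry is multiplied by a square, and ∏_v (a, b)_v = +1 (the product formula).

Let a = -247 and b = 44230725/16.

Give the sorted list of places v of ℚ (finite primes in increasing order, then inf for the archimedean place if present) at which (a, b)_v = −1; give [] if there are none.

Mod squares: a ≡ -247, b ≡ 196581. Check v ∈ {∞, 2, 3, 5, 7, 11, 13, 19, 23, 37}.
v=37: a=37^0·(≡12), b=37^1·(≡18) mod 37; (12|37)=+1, (18|37)=-1; (−1)^{0·1·18}·(+1)^1·(-1)^0 = +1.
v=11: a=11^0·(≡6), b=11^1·(≡7) mod 11; (6|11)=-1, (7|11)=-1; (−1)^{0·1·5}·(-1)^1·(-1)^0 = -1.
v=3: a=3^0·(≡2), b=3^3·(≡1) mod 3; (2|3)=-1, (1|3)=+1; (−1)^{0·3·1}·(-1)^3·(+1)^0 = -1.
v=∞: -247 < 0 and 196581 > 0  ⇒  (a,b)_∞ = +1.
v=19: a=19^1·(≡6), b=19^0·(≡7) mod 19; (6|19)=+1, (7|19)=+1; (−1)^{1·0·9}·(+1)^0·(+1)^1 = +1.
v=2: v_2(a)=0, v_2(b)=-4; units ≡ 1, 5 (mod 8); ε·ε+αω+βω = 0·0+0·1+-4·0 ≡ 0  ⇒  (a,b)_2 = +1.
v=5: a=5^0·(≡3), b=5^2·(≡4) mod 5; (3|5)=-1, (4|5)=+1; (−1)^{0·2·2}·(-1)^2·(+1)^0 = +1.
v=23: a=23^0·(≡6), b=23^1·(≡10) mod 23; (6|23)=+1, (10|23)=-1; (−1)^{0·1·11}·(+1)^1·(-1)^0 = +1.
v=7: a=7^0·(≡5), b=7^1·(≡3) mod 7; (5|7)=-1, (3|7)=-1; (−1)^{0·1·3}·(-1)^1·(-1)^0 = -1.
v=13: a=13^1·(≡7), b=13^0·(≡2) mod 13; (7|13)=-1, (2|13)=-1; (−1)^{1·0·6}·(-1)^0·(-1)^1 = -1.
Ram(-247, 196581) = {3, 7, 11, 13}; no ℚ_3-point on the conic.

[3, 7, 11, 13]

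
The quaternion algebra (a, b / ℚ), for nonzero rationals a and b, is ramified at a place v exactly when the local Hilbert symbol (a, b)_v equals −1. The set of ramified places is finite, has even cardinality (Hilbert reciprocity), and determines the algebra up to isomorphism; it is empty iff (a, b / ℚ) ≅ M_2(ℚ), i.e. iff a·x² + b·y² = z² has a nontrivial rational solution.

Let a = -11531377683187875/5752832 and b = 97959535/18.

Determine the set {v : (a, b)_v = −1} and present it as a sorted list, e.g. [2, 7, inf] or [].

[2, 23, 29, 43]

(a, b) ≡ (-201627430, 203870) mod (ℚ^×)²; places V = {2, 3, 5, 19, 23, 29, 31, 37, 43, 53, ∞}.
(a,b)_∞: sgn(-201627430)=−, sgn(203870)=+, so +1.
(a,b)_2: α=-11, β=-1; u≡5, v≡7 (mod 8); ε(u)ε(v)=0·1, αω(v)=-11·0, βω(u)=-1·1; sum ≡ 1  ⇒  -1.
(a,b)_23: α=3, u≡21; β=0, v≡22 (mod 23); (21|23)=-1, (22|23)=-1; sign (−1)^0·-1^0·-1^3 = -1.
(a,b)_19: α=1, u≡4; β=1, v≡18 (mod 19); (4|19)=+1, (18|19)=-1; sign (−1)^1·+1^1·-1^1 = +1.
(a,b)_31: α=2, u≡17; β=2, v≡9 (mod 31); (17|31)=-1, (9|31)=+1; sign (−1)^0·-1^2·+1^2 = +1.
(a,b)_43: α=1, u≡41; β=0, v≡28 (mod 43); (41|43)=+1, (28|43)=-1; sign (−1)^0·+1^0·-1^1 = -1.
(a,b)_29: α=1, u≡9; β=1, v≡11 (mod 29); (9|29)=+1, (11|29)=-1; sign (−1)^0·+1^1·-1^1 = -1.
(a,b)_5: α=3, u≡1; β=1, v≡4 (mod 5); (1|5)=+1, (4|5)=+1; sign (−1)^0·+1^1·+1^3 = +1.
(a,b)_3: α=2, u≡2; β=-2, v≡2 (mod 3); (2|3)=-1, (2|3)=-1; sign (−1)^0·-1^-2·-1^2 = +1.
(a,b)_37: α=1, u≡30; β=1, v≡34 (mod 37); (30|37)=+1, (34|37)=+1; sign (−1)^0·+1^1·+1^1 = +1.
(a,b)_53: α=-2, u≡46; β=0, v≡18 (mod 53); (46|53)=+1, (18|53)=-1; sign (−1)^0·+1^0·-1^-2 = +1.
Ram(-201627430, 203870) = {2, 23, 29, 43}; no ℚ_2-point on the conic.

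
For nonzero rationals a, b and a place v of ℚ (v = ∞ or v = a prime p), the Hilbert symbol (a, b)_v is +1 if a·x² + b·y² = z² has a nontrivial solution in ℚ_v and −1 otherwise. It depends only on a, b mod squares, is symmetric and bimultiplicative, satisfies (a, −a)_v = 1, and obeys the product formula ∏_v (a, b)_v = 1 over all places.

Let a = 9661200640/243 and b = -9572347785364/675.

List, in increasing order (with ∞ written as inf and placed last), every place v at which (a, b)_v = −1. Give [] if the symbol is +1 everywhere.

(a, b) ≡ (7995, -3567) mod (ℚ^×)²; places V = {2, 3, 5, 7, 13, 17, 29, 41, ∞}.
(a,b)_29: α=0, u≡7; β=3, v≡9 (mod 29); (7|29)=+1, (9|29)=+1; sign (−1)^0·+1^3·+1^0 = +1.
(a,b)_7: α=2, u≡1; β=2, v≡5 (mod 7); (1|7)=+1, (5|7)=-1; sign (−1)^0·+1^2·-1^2 = +1.
(a,b)_41: α=1, u≡32; β=1, v≡32 (mod 41); (32|41)=+1, (32|41)=+1; sign (−1)^0·+1^1·+1^1 = +1.
(a,b)_2: α=8, β=2; u≡3, v≡1 (mod 8); ε(u)ε(v)=1·0, αω(v)=8·0, βω(u)=2·1; sum ≡ 0  ⇒  +1.
(a,b)_17: α=2, u≡5; β=2, v≡11 (mod 17); (5|17)=-1, (11|17)=-1; sign (−1)^0·-1^2·-1^2 = +1.
(a,b)_3: α=-5, u≡1; β=-3, v≡2 (mod 3); (1|3)=+1, (2|3)=-1; sign (−1)^1·+1^-3·-1^-5 = +1.
(a,b)_13: α=1, u≡1; β=2, v≡6 (mod 13); (1|13)=+1, (6|13)=-1; sign (−1)^0·+1^2·-1^1 = -1.
(a,b)_∞: sgn(7995)=+, sgn(-3567)=−, so +1.
(a,b)_5: α=1, u≡1; β=-2, v≡3 (mod 5); (1|5)=+1, (3|5)=-1; sign (−1)^0·+1^-2·-1^1 = -1.
(7995, -3567 / ℚ) ramifies at {5, 13}: a division algebra.

[5, 13]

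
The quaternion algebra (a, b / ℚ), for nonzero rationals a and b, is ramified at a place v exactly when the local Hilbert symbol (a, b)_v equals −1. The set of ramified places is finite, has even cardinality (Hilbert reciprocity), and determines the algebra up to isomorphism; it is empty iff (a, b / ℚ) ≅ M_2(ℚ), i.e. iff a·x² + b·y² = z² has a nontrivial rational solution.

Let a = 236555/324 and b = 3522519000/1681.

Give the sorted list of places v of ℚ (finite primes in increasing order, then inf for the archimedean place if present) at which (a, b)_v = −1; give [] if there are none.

(a, b) ≡ (1955, 3913910) mod (ℚ^×)²; places V = {2, 3, 5, 7, 11, 13, 17, 23, 41, ∞}.
(a,b)_∞: sgn(1955)=+, sgn(3913910)=+, so +1.
(a,b)_2: α=-2, β=3; u≡3, v≡3 (mod 8); ε(u)ε(v)=1·1, αω(v)=-2·1, βω(u)=3·1; sum ≡ 0  ⇒  +1.
(a,b)_17: α=1, u≡9; β=1, v≡8 (mod 17); (9|17)=+1, (8|17)=+1; sign (−1)^0·+1^1·+1^1 = +1.
(a,b)_11: α=2, u≡6; β=1, v≡4 (mod 11); (6|11)=-1, (4|11)=+1; sign (−1)^0·-1^1·+1^2 = -1.
(a,b)_7: α=0, u≡2; β=1, v≡6 (mod 7); (2|7)=+1, (6|7)=-1; sign (−1)^0·+1^1·-1^0 = +1.
(a,b)_3: α=-4, u≡2; β=2, v≡2 (mod 3); (2|3)=-1, (2|3)=-1; sign (−1)^0·-1^2·-1^-4 = +1.
(a,b)_13: α=0, u≡6; β=1, v≡12 (mod 13); (6|13)=-1, (12|13)=+1; sign (−1)^0·-1^1·+1^0 = -1.
(a,b)_5: α=1, u≡4; β=3, v≡2 (mod 5); (4|5)=+1, (2|5)=-1; sign (−1)^0·+1^3·-1^1 = -1.
(a,b)_41: α=0, u≡14; β=-2, v≡23 (mod 41); (14|41)=-1, (23|41)=+1; sign (−1)^0·-1^-2·+1^0 = +1.
(a,b)_23: α=1, u≡2; β=1, v≡1 (mod 23); (2|23)=+1, (1|23)=+1; sign (−1)^1·+1^1·+1^1 = -1.
(1955, 3913910 / ℚ) ramifies at {5, 11, 13, 23}: a division algebra.

[5, 11, 13, 23]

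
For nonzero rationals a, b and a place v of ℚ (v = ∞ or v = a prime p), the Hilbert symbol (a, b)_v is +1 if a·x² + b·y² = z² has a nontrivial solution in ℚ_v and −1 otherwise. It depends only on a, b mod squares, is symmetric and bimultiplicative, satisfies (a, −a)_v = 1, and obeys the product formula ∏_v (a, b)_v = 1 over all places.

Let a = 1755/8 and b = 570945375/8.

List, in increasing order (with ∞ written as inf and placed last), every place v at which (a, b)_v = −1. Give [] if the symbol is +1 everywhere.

[5, 7]

(a, b) ≡ (390, 30030) mod (ℚ^×)²; places V = {2, 3, 5, 7, 11, 13, ∞}.
(a,b)_11: α=0, u≡9; β=1, v≡8 (mod 11); (9|11)=+1, (8|11)=-1; sign (−1)^0·+1^1·-1^0 = +1.
(a,b)_5: α=1, u≡2; β=3, v≡1 (mod 5); (2|5)=-1, (1|5)=+1; sign (−1)^0·-1^3·+1^1 = -1.
(a,b)_3: α=3, u≡1; β=3, v≡2 (mod 3); (1|3)=+1, (2|3)=-1; sign (−1)^1·+1^3·-1^3 = +1.
(a,b)_2: α=-3, β=-3; u≡3, v≡7 (mod 8); ε(u)ε(v)=1·1, αω(v)=-3·0, βω(u)=-3·1; sum ≡ 0  ⇒  +1.
(a,b)_∞: sgn(390)=+, sgn(30030)=+, so +1.
(a,b)_13: α=1, u≡12; β=3, v≡12 (mod 13); (12|13)=+1, (12|13)=+1; sign (−1)^0·+1^3·+1^1 = +1.
(a,b)_7: α=0, u≡5; β=1, v≡3 (mod 7); (5|7)=-1, (3|7)=-1; sign (−1)^0·-1^1·-1^0 = -1.
|Ram(390, 30030)| = 2, even; anisotropic at {5, 7}.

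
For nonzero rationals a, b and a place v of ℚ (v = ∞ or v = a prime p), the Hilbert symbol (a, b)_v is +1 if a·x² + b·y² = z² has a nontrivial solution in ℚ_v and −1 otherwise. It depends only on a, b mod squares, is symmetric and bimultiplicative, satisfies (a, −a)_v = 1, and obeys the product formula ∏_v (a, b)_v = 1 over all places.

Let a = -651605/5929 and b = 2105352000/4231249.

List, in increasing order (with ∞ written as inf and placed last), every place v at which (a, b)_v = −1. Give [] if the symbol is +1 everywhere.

(a, b) ≡ (-5, 5) mod (ℚ^×)²; places V = {2, 3, 5, 7, 11, 17, 19, ∞}.
(a,b)_19: α=4, u≡14; β=2, v≡17 (mod 19); (14|19)=-1, (17|19)=+1; sign (−1)^0·-1^2·+1^4 = +1.
(a,b)_5: α=1, u≡1; β=3, v≡4 (mod 5); (1|5)=+1, (4|5)=+1; sign (−1)^0·+1^3·+1^1 = +1.
(a,b)_∞: sgn(-5)=−, sgn(5)=+, so +1.
(a,b)_2: α=0, β=6; u≡3, v≡5 (mod 8); ε(u)ε(v)=1·0, αω(v)=0·1, βω(u)=6·1; sum ≡ 0  ⇒  +1.
(a,b)_7: α=-2, u≡2; β=0, v≡3 (mod 7); (2|7)=+1, (3|7)=-1; sign (−1)^0·+1^0·-1^-2 = +1.
(a,b)_17: α=0, u≡3; β=-2, v≡14 (mod 17); (3|17)=-1, (14|17)=-1; sign (−1)^0·-1^-2·-1^0 = +1.
(a,b)_11: α=-2, u≡7; β=-4, v≡5 (mod 11); (7|11)=-1, (5|11)=+1; sign (−1)^0·-1^-4·+1^-2 = +1.
(a,b)_3: α=0, u≡1; β=6, v≡2 (mod 3); (1|3)=+1, (2|3)=-1; sign (−1)^0·+1^6·-1^0 = +1.
Ram(a, b) = ∅: the form -5·x² + 5·y² − z² is isotropic over every ℚ_v, so by Hasse–Minkowski it is isotropic over ℚ.

[]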